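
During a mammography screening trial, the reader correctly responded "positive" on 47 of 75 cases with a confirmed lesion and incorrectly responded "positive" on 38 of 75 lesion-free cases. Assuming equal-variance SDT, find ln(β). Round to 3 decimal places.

H = 47/75 = 0.6267
FA = 38/75 = 0.5067
z(0.6267) = 0.3231, z(0.5067) = 0.0168
ln β = −½·[z(H)² − z(FA)²] = −0.5 × (0.1044 − 0.0003) = -0.05205

ln β = -0.052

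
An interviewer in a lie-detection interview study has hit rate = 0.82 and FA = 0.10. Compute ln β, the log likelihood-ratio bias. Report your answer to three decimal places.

ln β = 0.402

z(0.82) = 0.9154, z(0.10) = -1.2816
ln β = −½·[z(H)² − z(FA)²] = −0.5 × (0.8380 − 1.6425) = 0.40225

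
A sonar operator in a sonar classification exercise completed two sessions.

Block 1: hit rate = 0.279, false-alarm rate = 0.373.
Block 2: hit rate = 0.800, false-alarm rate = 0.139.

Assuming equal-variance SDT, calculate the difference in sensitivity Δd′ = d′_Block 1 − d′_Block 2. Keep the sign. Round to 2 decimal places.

Δd′ = -2.19

Block 1: z(0.279) = -0.586, z(0.373) = -0.324, d' = -0.262
Block 2: z(0.800) = 0.842, z(0.139) = -1.085, d' = 1.927
Δd' = d'_Block 1 − d'_Block 2 = -0.262 − 1.927 = -2.189
Block 2 has the higher sensitivity.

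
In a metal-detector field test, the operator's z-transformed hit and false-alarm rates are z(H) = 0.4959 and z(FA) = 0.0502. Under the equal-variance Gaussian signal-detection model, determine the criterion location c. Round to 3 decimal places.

c = −½·[z(H) + z(FA)] = −½·(0.4959 + 0.0502) = -0.27305

c = -0.273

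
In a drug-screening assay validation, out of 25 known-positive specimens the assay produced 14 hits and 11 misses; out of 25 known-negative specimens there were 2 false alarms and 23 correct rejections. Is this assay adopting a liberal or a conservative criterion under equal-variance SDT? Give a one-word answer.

conservative

z(H) = 0.151, z(FA) = -1.405
c = −½·(z(H) + z(FA)) = 0.627
c > 0 → conservative criterion (biased toward responding “no”).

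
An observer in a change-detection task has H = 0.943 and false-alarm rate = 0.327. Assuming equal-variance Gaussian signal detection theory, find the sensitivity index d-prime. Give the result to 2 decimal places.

d-prime = 2.03

z(H) = z(0.943) = 1.5805
z(FA) = z(0.327) = -0.4482
d' = z(H) − z(FA) = 1.5805 − (-0.4482) = 2.0287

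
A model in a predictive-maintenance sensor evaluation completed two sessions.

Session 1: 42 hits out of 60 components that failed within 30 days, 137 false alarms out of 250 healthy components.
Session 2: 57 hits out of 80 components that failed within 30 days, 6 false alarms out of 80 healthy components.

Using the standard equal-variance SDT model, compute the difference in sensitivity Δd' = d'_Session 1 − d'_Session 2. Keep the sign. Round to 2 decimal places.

Session 1: z(0.7000) = 0.524, z(0.5480) = 0.121, d' = 0.403
Session 2: z(0.7125) = 0.561, z(0.0750) = -1.440, d' = 2.001
Δd' = d'_Session 1 − d'_Session 2 = 0.403 − 2.001 = -1.598
Session 2 has the higher sensitivity.

Δd' = -1.60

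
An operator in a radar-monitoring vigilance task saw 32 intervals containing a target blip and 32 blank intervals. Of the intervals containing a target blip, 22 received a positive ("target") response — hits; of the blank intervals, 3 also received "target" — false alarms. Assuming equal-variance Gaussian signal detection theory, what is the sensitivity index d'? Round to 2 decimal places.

H = 22/32 = 0.6875
FA = 3/32 = 0.0938
z(H) = z(0.6875) = 0.489
z(FA) = z(0.0938) = -1.318
d' = z(H) − z(FA) = 0.489 − (-1.318) = 1.807

d' = 1.81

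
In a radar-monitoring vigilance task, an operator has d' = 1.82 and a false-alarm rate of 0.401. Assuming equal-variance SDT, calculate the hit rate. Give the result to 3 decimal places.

z(false-alarm rate) = z(0.401) = -0.2508
z(H) = z(FA) + d' = -0.2508 + 1.82 = 1.5692
hit rate = Φ(1.5692) = 0.9417

hit rate = 0.942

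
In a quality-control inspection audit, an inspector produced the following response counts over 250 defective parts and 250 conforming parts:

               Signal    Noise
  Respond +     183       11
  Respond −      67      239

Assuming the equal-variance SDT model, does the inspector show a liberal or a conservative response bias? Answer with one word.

conservative

z(H) = 0.619, z(FA) = -1.706
c = −½·(z(H) + z(FA)) = 0.5435
c > 0 → conservative criterion (biased toward responding “no”).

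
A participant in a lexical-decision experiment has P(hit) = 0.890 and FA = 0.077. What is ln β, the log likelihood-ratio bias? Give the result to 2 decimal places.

ln β = 0.26

Φ⁻¹(0.890) = 1.227, Φ⁻¹(0.077) = -1.426
ln β = −½·[z(H)² − z(FA)²] = −0.5 × (1.506 − 2.033) = 0.2635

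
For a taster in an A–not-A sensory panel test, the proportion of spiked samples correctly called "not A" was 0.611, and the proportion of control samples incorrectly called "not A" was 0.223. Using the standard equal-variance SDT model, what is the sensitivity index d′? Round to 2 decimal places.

Φ⁻¹(H) = Φ⁻¹(0.611) = 0.282
Φ⁻¹(FA) = Φ⁻¹(0.223) = -0.762
d' = z(H) − z(FA) = 0.282 − (-0.762) = 1.044

d′ = 1.04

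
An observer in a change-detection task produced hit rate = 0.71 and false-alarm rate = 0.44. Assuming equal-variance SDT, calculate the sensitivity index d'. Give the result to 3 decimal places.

d' = 0.704

z(H) = z(0.71) = 0.5534
z(FA) = z(0.44) = -0.1510
d' = z(H) − z(FA) = 0.5534 − (-0.1510) = 0.7044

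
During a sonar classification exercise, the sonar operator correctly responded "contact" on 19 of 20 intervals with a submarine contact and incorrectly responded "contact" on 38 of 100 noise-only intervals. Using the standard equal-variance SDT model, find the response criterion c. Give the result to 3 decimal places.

c = -0.670

H = 19/20 = 0.9500
FA = 38/100 = 0.3800
Φ⁻¹(H) = 1.6449
Φ⁻¹(FA) = -0.3055
c = −½·[z(H) + z(FA)] = −0.5 × (1.6449 + (-0.3055)) = -0.6697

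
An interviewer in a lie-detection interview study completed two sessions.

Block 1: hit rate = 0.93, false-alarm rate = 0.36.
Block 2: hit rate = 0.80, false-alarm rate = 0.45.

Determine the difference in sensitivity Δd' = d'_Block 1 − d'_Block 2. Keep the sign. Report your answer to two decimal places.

Block 1: z(0.93) = 1.476, z(0.36) = -0.358, d' = 1.834
Block 2: z(0.80) = 0.842, z(0.45) = -0.126, d' = 0.968
Δd' = d'_Block 1 − d'_Block 2 = 1.834 − 0.968 = 0.866
Block 1 has the higher sensitivity.

Δd' = 0.87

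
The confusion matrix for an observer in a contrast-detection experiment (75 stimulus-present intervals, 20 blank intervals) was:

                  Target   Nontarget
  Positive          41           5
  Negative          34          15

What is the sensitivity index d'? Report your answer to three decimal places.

H = 41/75 = 0.5467
FA = 5/20 = 0.2500
z(0.5467) = 0.1173, z(0.2500) = -0.6745
d' = z(H) − z(FA) = 0.1173 − (-0.6745) = 0.7918

d' = 0.792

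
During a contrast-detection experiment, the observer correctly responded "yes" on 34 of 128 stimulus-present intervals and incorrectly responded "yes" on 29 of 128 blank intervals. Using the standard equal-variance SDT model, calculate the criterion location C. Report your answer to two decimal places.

C = 0.69

H = 34/128 = 0.2656
FA = 29/128 = 0.2266
Φ⁻¹(H) = Φ⁻¹(0.2656) = -0.6262
Φ⁻¹(FA) = Φ⁻¹(0.2266) = -0.7501
c = −½·[z(H) + z(FA)] = −0.5 × (-0.6262 + (-0.7501)) = 0.68815
c > 0: the observer has a conservative response bias.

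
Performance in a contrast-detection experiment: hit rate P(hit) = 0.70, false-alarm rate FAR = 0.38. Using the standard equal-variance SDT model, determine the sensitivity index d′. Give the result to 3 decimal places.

z(0.70) = 0.5244, z(0.38) = -0.3055
d' = z(H) − z(FA) = 0.5244 − (-0.3055) = 0.8299

d′ = 0.830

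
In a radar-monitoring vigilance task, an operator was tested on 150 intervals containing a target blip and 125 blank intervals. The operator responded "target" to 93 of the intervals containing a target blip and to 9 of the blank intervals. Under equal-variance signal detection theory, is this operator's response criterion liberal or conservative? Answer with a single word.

z(H) = 0.305, z(FA) = -1.461
c = −½·(z(H) + z(FA)) = 0.578
c > 0 → conservative criterion (biased toward responding “no”).

conservative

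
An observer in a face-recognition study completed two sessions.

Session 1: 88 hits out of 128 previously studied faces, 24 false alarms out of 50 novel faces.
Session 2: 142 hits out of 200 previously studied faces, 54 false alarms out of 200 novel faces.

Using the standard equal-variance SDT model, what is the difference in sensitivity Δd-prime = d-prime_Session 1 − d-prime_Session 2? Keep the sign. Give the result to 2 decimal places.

Δd-prime = -0.63

Session 1: z(0.6875) = 0.489, z(0.4800) = -0.050, d' = 0.539
Session 2: z(0.7100) = 0.553, z(0.2700) = -0.613, d' = 1.166
Δd' = d'_Session 1 − d'_Session 2 = 0.539 − 1.166 = -0.627
Session 2 has the higher sensitivity.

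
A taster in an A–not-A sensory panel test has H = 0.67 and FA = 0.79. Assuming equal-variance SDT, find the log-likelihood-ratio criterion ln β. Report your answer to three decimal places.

z(H) = 0.4399
z(FA) = 0.8064
ln β = −½·[z(H)² − z(FA)²] = −0.5 × (0.1935 − 0.6503) = 0.2284

ln β = 0.228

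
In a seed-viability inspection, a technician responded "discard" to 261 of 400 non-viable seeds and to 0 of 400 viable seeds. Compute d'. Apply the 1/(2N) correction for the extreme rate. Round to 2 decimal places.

d' = 3.42

The false-alarm rate is 0/400 = 0, so apply the 1/(2N) correction: FA → 1/(2·400) = 0.00125.
z(H) = z(0.65250) = 0.392
z(FA) = z(0.00125) = -3.023
d' = 0.392 − (-3.023) = 3.415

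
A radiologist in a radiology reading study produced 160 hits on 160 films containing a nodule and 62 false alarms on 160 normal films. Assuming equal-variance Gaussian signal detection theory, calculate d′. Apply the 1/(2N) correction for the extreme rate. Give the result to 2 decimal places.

The hit rate is 160/160 = 1, so apply the 1/(2N) correction: H → 1 − 1/(2·160) = 0.99687.
z(H) = z(0.99687) = 2.734
z(FA) = z(0.38750) = -0.286
d' = 2.734 − (-0.286) = 3.020

d′ = 3.02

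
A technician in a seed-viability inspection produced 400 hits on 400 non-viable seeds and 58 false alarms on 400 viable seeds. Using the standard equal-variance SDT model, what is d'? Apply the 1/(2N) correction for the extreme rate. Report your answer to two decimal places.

d' = 4.08

The hit rate is 400/400 = 1, so apply the 1/(2N) correction: H → 1 − 1/(2·400) = 0.99875.
z(H) = z(0.99875) = 3.023
z(FA) = z(0.14500) = -1.058
d' = 3.023 − (-1.058) = 4.081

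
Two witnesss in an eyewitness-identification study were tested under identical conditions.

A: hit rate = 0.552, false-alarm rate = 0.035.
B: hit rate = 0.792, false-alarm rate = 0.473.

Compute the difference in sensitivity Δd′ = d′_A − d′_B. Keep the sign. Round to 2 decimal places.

Δd′ = 1.06

A: z(0.552) = 0.131, z(0.035) = -1.812, d' = 1.943
B: z(0.792) = 0.813, z(0.473) = -0.068, d' = 0.881
Δd' = d'_A − d'_B = 1.943 − 0.881 = 1.062
A has the higher sensitivity.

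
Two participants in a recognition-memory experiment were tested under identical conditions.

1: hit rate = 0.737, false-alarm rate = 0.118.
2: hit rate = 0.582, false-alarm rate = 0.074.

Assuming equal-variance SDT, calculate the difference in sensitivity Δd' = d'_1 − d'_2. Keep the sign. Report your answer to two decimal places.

1: z(0.737) = 0.634, z(0.118) = -1.185, d' = 1.819
2: z(0.582) = 0.207, z(0.074) = -1.447, d' = 1.654
Δd' = d'_1 − d'_2 = 1.819 − 1.654 = 0.165
1 has the higher sensitivity.

Δd' = 0.17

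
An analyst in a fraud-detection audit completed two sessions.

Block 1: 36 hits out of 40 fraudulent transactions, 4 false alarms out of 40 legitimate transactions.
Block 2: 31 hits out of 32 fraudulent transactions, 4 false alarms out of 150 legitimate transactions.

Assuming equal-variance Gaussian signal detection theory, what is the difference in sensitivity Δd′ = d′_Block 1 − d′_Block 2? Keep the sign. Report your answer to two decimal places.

Δd′ = -1.23

Block 1: z(0.9000) = 1.282, z(0.1000) = -1.282, d' = 2.564
Block 2: z(0.9688) = 1.863, z(0.0267) = -1.932, d' = 3.795
Δd' = d'_Block 1 − d'_Block 2 = 2.564 − 3.795 = -1.231
Block 2 has the higher sensitivity.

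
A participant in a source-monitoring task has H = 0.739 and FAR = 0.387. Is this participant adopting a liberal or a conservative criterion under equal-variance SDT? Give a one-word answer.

z(H) = 0.640, z(FA) = -0.287
c = −½·(z(H) + z(FA)) = -0.1765
c < 0 → liberal criterion (biased toward responding “yes”).

liberal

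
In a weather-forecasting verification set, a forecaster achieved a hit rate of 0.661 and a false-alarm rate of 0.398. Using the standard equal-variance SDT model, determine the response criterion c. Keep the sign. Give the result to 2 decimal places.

Φ⁻¹(H) = 0.4152
Φ⁻¹(FA) = -0.2585
c = −½·[z(H) + z(FA)] = −0.5 × (0.4152 + (-0.2585)) = -0.07835
c < 0: the forecaster has a liberal response bias.

c = -0.08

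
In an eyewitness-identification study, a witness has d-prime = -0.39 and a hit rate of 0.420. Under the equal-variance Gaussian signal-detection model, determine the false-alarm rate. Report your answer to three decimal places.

false-alarm rate = 0.575

z(hit rate) = z(0.420) = -0.2019
z(FA) = z(H) − d' = -0.2019 − (-0.39) = 0.1881
false-alarm rate = Φ(0.1881) = 0.5746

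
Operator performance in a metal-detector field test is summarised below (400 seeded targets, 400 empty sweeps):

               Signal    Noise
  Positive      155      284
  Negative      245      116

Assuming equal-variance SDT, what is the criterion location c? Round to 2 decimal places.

H = 155/400 = 0.3875
FA = 284/400 = 0.7100
Φ⁻¹(H) = Φ⁻¹(0.3875) = -0.2858
Φ⁻¹(FA) = Φ⁻¹(0.7100) = 0.5534
c = −½·[z(H) + z(FA)] = −0.5 × (-0.2858 + 0.5534) = -0.1338

c = -0.13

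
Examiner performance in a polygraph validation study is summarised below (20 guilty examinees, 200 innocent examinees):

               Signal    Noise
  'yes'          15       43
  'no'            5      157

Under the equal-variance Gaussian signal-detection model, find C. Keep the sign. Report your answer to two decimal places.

C = 0.06

H = 15/20 = 0.7500
FA = 43/200 = 0.2150
z(0.7500) = 0.6745, z(0.2150) = -0.7892
c = −½·[z(H) + z(FA)] = −0.5 × (0.6745 + (-0.7892)) = 0.05735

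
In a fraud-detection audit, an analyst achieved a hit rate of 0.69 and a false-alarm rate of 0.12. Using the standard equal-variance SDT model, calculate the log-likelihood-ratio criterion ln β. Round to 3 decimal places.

Φ⁻¹(H) = Φ⁻¹(0.69) = 0.4959
Φ⁻¹(FA) = Φ⁻¹(0.12) = -1.1750
ln β = −½·[z(H)² − z(FA)²] = −0.5 × (0.2459 − 1.3806) = 0.56735

ln β = 0.567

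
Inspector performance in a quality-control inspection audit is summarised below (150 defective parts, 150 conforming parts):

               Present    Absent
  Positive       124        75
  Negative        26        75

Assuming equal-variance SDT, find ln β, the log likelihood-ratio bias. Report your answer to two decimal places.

ln β = -0.44

H = 124/150 = 0.8267
FA = 75/150 = 0.5000
Φ⁻¹(H) = 0.941
Φ⁻¹(FA) = 0.000
ln β = −½·[z(H)² − z(FA)²] = −0.5 × (0.885 − 0.000) = -0.4425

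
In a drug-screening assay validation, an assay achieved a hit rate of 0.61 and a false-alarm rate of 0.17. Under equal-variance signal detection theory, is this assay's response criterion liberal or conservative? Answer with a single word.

conservative

z(H) = 0.279, z(FA) = -0.954
c = −½·(z(H) + z(FA)) = 0.3375
c > 0 → conservative criterion (biased toward responding “no”).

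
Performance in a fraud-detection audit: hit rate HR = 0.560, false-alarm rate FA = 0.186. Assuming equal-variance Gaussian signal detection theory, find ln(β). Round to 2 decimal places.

z(0.560) = 0.151, z(0.186) = -0.893
ln β = −½·[z(H)² − z(FA)²] = −0.5 × (0.023 − 0.797) = 0.387

ln β = 0.39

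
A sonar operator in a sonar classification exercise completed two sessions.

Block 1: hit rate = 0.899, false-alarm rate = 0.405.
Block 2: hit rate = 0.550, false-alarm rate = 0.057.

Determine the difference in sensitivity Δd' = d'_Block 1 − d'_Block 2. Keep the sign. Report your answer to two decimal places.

Δd' = -0.19

Block 1: z(0.899) = 1.276, z(0.405) = -0.240, d' = 1.516
Block 2: z(0.550) = 0.126, z(0.057) = -1.580, d' = 1.706
Δd' = d'_Block 1 − d'_Block 2 = 1.516 − 1.706 = -0.190
Block 2 has the higher sensitivity.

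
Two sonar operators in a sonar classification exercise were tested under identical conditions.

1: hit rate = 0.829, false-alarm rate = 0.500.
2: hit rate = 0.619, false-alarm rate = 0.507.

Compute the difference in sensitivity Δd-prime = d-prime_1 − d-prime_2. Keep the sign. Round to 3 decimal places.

Δd-prime = 0.665

1: z(0.829) = 0.9502, z(0.500) = 0.0000, d' = 0.9502
2: z(0.619) = 0.3029, z(0.507) = 0.0175, d' = 0.2854
Δd' = d'_1 − d'_2 = 0.9502 − 0.2854 = 0.6648
1 has the higher sensitivity.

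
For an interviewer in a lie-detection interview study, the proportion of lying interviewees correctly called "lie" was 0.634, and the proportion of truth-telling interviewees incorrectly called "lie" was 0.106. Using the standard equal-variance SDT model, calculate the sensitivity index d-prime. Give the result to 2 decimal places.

z(H) = z(0.634) = 0.3425
z(FA) = z(0.106) = -1.2481
d' = z(H) − z(FA) = 0.3425 − (-1.2481) = 1.5906

d-prime = 1.59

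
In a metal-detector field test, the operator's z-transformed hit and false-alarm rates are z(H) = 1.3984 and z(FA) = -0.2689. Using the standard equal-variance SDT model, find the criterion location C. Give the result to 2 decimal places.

C = -0.56

c = −½·[z(H) + z(FA)] = −½·(1.3984 + (-0.2689)) = -0.56475
c < 0: the operator has a liberal response bias.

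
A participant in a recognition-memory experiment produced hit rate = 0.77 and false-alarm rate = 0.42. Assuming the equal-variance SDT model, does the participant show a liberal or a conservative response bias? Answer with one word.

liberal

z(H) = 0.739, z(FA) = -0.202
c = −½·(z(H) + z(FA)) = -0.2685
c < 0 → liberal criterion (biased toward responding “yes”).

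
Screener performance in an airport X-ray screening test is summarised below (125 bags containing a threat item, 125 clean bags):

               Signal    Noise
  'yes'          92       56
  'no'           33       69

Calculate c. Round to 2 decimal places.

H = 92/125 = 0.7360
FA = 56/125 = 0.4480
z(H) = 0.631
z(FA) = -0.131
c = −½·[z(H) + z(FA)] = −0.5 × (0.631 + (-0.131)) = -0.250
c < 0: the screener has a liberal response bias.

c = -0.25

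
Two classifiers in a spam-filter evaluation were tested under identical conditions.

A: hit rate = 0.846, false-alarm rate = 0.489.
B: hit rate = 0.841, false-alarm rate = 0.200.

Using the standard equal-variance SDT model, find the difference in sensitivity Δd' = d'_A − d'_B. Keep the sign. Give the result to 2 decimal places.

Δd' = -0.79

A: z(0.846) = 1.019, z(0.489) = -0.028, d' = 1.047
B: z(0.841) = 0.999, z(0.200) = -0.842, d' = 1.841
Δd' = d'_A − d'_B = 1.047 − 1.841 = -0.794
B has the higher sensitivity.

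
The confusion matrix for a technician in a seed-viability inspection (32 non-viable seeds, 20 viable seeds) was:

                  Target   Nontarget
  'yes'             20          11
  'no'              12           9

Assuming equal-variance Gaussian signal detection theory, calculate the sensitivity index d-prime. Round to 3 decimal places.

d-prime = 0.193

H = 20/32 = 0.6250
FA = 11/20 = 0.5500
Φ⁻¹(0.6250) = 0.3186, Φ⁻¹(0.5500) = 0.1257
d' = z(H) − z(FA) = 0.3186 − 0.1257 = 0.1929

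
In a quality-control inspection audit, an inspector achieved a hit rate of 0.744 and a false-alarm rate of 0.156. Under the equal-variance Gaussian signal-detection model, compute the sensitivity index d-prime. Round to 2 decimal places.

z(H) = 0.656
z(FA) = -1.011
d' = z(H) − z(FA) = 0.656 − (-1.011) = 1.667

d-prime = 1.67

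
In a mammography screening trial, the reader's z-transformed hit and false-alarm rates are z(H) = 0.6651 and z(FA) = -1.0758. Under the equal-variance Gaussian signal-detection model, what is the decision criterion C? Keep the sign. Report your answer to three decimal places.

c = −½·[z(H) + z(FA)] = −½·(0.6651 + (-1.0758)) = 0.20535
c > 0: the reader has a conservative response bias.

C = 0.205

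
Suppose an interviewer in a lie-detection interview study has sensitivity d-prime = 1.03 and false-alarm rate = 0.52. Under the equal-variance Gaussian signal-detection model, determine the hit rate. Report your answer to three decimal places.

hit rate = 0.860

z(false-alarm rate) = z(0.52) = 0.0502
z(H) = z(FA) + d' = 0.0502 + 1.03 = 1.0802
hit rate = Φ(1.0802) = 0.8600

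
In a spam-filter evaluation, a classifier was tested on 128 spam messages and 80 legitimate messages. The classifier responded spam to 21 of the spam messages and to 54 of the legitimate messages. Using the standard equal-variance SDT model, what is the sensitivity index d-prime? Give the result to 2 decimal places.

d-prime = -1.43

H = 21/128 = 0.1641
FA = 54/80 = 0.6750
Φ⁻¹(0.1641) = -0.978, Φ⁻¹(0.6750) = 0.454
d' = z(H) − z(FA) = -0.978 − 0.454 = -1.432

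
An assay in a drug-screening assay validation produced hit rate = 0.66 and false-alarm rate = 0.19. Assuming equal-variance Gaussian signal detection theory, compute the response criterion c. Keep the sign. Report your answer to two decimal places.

c = 0.23

z(H) = 0.412
z(FA) = -0.878
c = −½·[z(H) + z(FA)] = −0.5 × (0.412 + (-0.878)) = 0.233
c > 0: the assay has a conservative response bias.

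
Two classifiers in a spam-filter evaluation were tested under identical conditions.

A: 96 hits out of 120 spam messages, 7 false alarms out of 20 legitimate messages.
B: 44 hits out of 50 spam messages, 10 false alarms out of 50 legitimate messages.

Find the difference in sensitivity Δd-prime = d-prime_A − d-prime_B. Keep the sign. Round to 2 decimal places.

Δd-prime = -0.79

A: z(0.8000) = 0.842, z(0.3500) = -0.385, d' = 1.227
B: z(0.8800) = 1.175, z(0.2000) = -0.842, d' = 2.017
Δd' = d'_A − d'_B = 1.227 − 2.017 = -0.790
B has the higher sensitivity.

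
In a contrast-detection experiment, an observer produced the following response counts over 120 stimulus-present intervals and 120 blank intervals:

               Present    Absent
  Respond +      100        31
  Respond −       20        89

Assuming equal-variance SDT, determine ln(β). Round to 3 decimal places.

ln β = -0.258

H = 100/120 = 0.8333
FA = 31/120 = 0.2583
z(H) = z(0.8333) = 0.9673
z(FA) = z(0.2583) = -0.6486
ln β = −½·[z(H)² − z(FA)²] = −0.5 × (0.9357 − 0.4207) = -0.2575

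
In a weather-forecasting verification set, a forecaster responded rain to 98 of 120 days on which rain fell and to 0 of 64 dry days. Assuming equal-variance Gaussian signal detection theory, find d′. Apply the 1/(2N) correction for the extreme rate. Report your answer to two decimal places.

d′ = 3.32

The false-alarm rate is 0/64 = 0, so apply the 1/(2N) correction: FA → 1/(2·64) = 0.00781.
z(H) = z(0.81667) = 0.903
z(FA) = z(0.00781) = -2.418
d' = 0.903 − (-2.418) = 3.321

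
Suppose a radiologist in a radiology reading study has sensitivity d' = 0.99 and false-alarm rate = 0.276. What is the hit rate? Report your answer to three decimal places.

hit rate = 0.654

z(false-alarm rate) = z(0.276) = -0.5948
z(H) = z(FA) + d' = -0.5948 + 0.99 = 0.3952
hit rate = Φ(0.3952) = 0.6537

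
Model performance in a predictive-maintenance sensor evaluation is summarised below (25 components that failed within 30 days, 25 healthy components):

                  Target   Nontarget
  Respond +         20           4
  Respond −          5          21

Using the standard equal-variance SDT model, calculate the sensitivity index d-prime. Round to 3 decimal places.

d-prime = 1.836

H = 20/25 = 0.8000
FA = 4/25 = 0.1600
Φ⁻¹(H) = Φ⁻¹(0.8000) = 0.8416
Φ⁻¹(FA) = Φ⁻¹(0.1600) = -0.9945
d' = z(H) − z(FA) = 0.8416 − (-0.9945) = 1.8361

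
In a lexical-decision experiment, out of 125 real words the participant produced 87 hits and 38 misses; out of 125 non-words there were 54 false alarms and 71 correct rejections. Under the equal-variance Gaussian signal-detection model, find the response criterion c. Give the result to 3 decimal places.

c = -0.171

H = 87/125 = 0.6960
FA = 54/125 = 0.4320
Φ⁻¹(0.6960) = 0.5129, Φ⁻¹(0.4320) = -0.1713
c = −½·[z(H) + z(FA)] = −0.5 × (0.5129 + (-0.1713)) = -0.1708
c < 0: the participant has a liberal response bias.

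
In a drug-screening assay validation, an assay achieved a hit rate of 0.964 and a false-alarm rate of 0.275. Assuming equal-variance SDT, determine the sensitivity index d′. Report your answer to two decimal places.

z(H) = z(0.964) = 1.799
z(FA) = z(0.275) = -0.598
d' = z(H) − z(FA) = 1.799 − (-0.598) = 2.397

d′ = 2.40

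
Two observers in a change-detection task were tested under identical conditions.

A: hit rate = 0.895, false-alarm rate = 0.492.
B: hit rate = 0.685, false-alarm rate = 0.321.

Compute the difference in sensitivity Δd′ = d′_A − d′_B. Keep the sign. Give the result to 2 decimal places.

Δd′ = 0.33

A: z(0.895) = 1.254, z(0.492) = -0.020, d' = 1.274
B: z(0.685) = 0.482, z(0.321) = -0.465, d' = 0.947
Δd' = d'_A − d'_B = 1.274 − 0.947 = 0.327
A has the higher sensitivity.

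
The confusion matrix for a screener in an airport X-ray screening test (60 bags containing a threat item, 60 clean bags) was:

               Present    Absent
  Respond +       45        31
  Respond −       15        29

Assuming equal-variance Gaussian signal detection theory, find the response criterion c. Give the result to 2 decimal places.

c = -0.36

H = 45/60 = 0.7500
FA = 31/60 = 0.5167
Φ⁻¹(H) = Φ⁻¹(0.7500) = 0.6745
Φ⁻¹(FA) = Φ⁻¹(0.5167) = 0.0419
c = −½·[z(H) + z(FA)] = −0.5 × (0.6745 + 0.0419) = -0.3582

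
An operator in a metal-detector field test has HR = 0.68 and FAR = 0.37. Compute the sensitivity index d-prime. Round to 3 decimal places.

d-prime = 0.800

z(H) = z(0.68) = 0.4677
z(FA) = z(0.37) = -0.3319
d' = z(H) − z(FA) = 0.4677 − (-0.3319) = 0.7996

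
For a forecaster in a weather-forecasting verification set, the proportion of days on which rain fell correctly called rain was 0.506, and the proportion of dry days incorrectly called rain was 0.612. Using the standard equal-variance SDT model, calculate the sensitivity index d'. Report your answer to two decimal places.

z(0.506) = 0.0150, z(0.612) = 0.2845
d' = z(H) − z(FA) = 0.0150 − 0.2845 = -0.2695

d' = -0.27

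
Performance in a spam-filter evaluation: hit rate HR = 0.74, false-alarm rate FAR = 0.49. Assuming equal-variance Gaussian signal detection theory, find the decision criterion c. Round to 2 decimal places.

z(H) = 0.6433
z(FA) = -0.0251
c = −½·[z(H) + z(FA)] = −0.5 × (0.6433 + (-0.0251)) = -0.3091
c < 0: the classifier has a liberal response bias.

c = -0.31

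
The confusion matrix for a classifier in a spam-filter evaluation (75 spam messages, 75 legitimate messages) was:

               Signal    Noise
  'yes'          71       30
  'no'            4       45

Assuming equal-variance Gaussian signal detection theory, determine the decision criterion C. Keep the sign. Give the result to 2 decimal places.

H = 71/75 = 0.9467
FA = 30/75 = 0.4000
z(0.9467) = 1.614, z(0.4000) = -0.253
c = −½·[z(H) + z(FA)] = −0.5 × (1.614 + (-0.253)) = -0.6805

C = -0.68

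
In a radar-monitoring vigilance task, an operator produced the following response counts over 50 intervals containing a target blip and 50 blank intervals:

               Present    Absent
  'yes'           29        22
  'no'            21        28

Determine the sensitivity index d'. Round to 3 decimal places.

d' = 0.353

H = 29/50 = 0.5800
FA = 22/50 = 0.4400
Φ⁻¹(0.5800) = 0.2019, Φ⁻¹(0.4400) = -0.1510
d' = z(H) − z(FA) = 0.2019 − (-0.1510) = 0.3529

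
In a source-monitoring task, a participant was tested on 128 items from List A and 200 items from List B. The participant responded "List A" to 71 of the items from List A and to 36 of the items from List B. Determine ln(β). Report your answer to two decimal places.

H = 71/128 = 0.5547
FA = 36/200 = 0.1800
z(H) = z(0.5547) = 0.138
z(FA) = z(0.1800) = -0.915
ln β = −½·[z(H)² − z(FA)²] = −0.5 × (0.019 − 0.837) = 0.409

ln β = 0.41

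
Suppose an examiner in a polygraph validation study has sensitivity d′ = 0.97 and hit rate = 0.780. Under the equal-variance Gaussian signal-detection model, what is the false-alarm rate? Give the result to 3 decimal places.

z(hit rate) = z(0.780) = 0.7722
z(FA) = z(H) − d' = 0.7722 − 0.97 = -0.1978
false-alarm rate = Φ(-0.1978) = 0.4216

false-alarm rate = 0.422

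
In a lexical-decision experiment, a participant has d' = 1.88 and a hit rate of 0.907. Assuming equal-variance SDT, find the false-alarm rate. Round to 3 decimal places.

false-alarm rate = 0.289

z(hit rate) = z(0.907) = 1.3225
z(FA) = z(H) − d' = 1.3225 − 1.88 = -0.5575
false-alarm rate = Φ(-0.5575) = 0.2886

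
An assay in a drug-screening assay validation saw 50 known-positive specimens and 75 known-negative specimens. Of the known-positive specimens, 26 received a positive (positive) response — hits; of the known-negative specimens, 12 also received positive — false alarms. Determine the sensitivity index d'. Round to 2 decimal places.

H = 26/50 = 0.5200
FA = 12/75 = 0.1600
z(0.5200) = 0.050, z(0.1600) = -0.994
d' = z(H) − z(FA) = 0.050 − (-0.994) = 1.044

d' = 1.04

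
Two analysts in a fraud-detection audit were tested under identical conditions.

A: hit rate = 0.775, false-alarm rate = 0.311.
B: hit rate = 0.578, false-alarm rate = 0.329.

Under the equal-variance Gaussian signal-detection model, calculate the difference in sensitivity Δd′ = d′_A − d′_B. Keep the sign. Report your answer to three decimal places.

A: z(0.775) = 0.7554, z(0.311) = -0.4930, d' = 1.2484
B: z(0.578) = 0.1968, z(0.329) = -0.4427, d' = 0.6395
Δd' = d'_A − d'_B = 1.2484 − 0.6395 = 0.6089
A has the higher sensitivity.

Δd′ = 0.609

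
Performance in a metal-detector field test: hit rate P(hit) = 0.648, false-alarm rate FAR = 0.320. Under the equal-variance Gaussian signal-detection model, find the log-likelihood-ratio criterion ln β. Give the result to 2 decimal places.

z(H) = z(0.648) = 0.380
z(FA) = z(0.320) = -0.468
ln β = −½·[z(H)² − z(FA)²] = −0.5 × (0.144 − 0.219) = 0.0375

ln β = 0.04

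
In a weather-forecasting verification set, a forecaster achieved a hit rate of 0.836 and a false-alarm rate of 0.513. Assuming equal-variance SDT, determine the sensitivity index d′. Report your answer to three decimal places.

z(H) = z(0.836) = 0.9782
z(FA) = z(0.513) = 0.0326
d' = z(H) − z(FA) = 0.9782 − 0.0326 = 0.9456

d′ = 0.946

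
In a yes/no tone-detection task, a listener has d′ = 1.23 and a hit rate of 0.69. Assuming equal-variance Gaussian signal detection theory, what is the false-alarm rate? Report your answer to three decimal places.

z(hit rate) = z(0.69) = 0.4959
z(FA) = z(H) − d' = 0.4959 − 1.23 = -0.7341
false-alarm rate = Φ(-0.7341) = 0.2314

false-alarm rate = 0.231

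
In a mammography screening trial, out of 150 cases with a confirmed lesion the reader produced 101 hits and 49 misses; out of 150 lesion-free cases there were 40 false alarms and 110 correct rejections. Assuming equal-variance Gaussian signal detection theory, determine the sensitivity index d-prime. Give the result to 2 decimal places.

H = 101/150 = 0.6733
FA = 40/150 = 0.2667
z(H) = 0.4490
z(FA) = -0.6228
d' = z(H) − z(FA) = 0.4490 − (-0.6228) = 1.0718

d-prime = 1.07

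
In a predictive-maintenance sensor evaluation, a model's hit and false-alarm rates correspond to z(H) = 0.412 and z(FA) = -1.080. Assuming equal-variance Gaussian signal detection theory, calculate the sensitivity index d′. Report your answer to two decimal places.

d′ = 1.49

d' = z(H) − z(FA) = 0.412 − (-1.080) = 1.492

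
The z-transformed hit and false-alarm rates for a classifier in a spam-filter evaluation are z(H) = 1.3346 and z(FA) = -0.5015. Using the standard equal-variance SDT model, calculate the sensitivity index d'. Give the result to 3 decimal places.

d' = z(H) − z(FA) = 1.3346 − (-0.5015) = 1.8361

d' = 1.836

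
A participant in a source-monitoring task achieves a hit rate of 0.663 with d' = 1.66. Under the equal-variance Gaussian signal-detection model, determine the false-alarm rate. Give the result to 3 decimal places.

false-alarm rate = 0.108

z(hit rate) = z(0.663) = 0.4207
z(FA) = z(H) − d' = 0.4207 − 1.66 = -1.2393
false-alarm rate = Φ(-1.2393) = 0.1076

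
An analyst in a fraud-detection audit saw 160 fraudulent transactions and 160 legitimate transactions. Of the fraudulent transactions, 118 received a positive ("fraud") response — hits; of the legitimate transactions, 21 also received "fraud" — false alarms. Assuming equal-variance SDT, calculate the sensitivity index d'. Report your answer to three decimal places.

d' = 1.756

H = 118/160 = 0.7375
FA = 21/160 = 0.1313
Φ⁻¹(0.7375) = 0.6357, Φ⁻¹(0.1313) = -1.1203
d' = z(H) − z(FA) = 0.6357 − (-1.1203) = 1.7560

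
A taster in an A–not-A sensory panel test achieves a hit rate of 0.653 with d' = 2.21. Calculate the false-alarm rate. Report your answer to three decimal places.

z(hit rate) = z(0.653) = 0.3934
z(FA) = z(H) − d' = 0.3934 − 2.21 = -1.8166
false-alarm rate = Φ(-1.8166) = 0.0346

false-alarm rate = 0.035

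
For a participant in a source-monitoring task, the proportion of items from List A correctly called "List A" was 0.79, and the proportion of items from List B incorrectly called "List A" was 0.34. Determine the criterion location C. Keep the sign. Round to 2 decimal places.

C = -0.20

z(H) = z(0.79) = 0.8064
z(FA) = z(0.34) = -0.4125
c = −½·[z(H) + z(FA)] = −0.5 × (0.8064 + (-0.4125)) = -0.19695
c < 0: the participant has a liberal response bias.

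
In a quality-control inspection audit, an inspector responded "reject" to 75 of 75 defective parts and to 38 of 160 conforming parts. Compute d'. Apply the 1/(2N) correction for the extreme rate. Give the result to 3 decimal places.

d' = 3.189

The hit rate is 75/75 = 1, so apply the 1/(2N) correction: H → 1 − 1/(2·75) = 0.99333.
z(H) = z(0.99333) = 2.4746
z(FA) = z(0.23750) = -0.7144
d' = 2.4746 − (-0.7144) = 3.1890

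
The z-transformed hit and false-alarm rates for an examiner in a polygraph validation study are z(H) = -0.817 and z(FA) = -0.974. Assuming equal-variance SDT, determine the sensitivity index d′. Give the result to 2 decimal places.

d′ = 0.16

d' = z(H) − z(FA) = -0.817 − (-0.974) = 0.157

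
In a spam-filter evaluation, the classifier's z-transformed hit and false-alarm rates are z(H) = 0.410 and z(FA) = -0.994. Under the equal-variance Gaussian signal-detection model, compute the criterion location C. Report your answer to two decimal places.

C = 0.29

c = −½·[z(H) + z(FA)] = −½·(0.410 + (-0.994)) = 0.292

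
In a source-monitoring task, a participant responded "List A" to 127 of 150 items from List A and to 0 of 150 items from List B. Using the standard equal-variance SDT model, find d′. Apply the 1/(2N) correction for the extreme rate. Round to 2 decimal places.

The false-alarm rate is 0/150 = 0, so apply the 1/(2N) correction: FA → 1/(2·150) = 0.00333.
z(H) = z(0.84667) = 1.022
z(FA) = z(0.00333) = -2.713
d' = 1.022 − (-2.713) = 3.735

d′ = 3.74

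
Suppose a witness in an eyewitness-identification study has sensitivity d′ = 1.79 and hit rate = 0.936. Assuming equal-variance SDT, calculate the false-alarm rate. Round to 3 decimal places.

false-alarm rate = 0.394

z(hit rate) = z(0.936) = 1.5220
z(FA) = z(H) − d' = 1.5220 − 1.79 = -0.2680
false-alarm rate = Φ(-0.2680) = 0.3943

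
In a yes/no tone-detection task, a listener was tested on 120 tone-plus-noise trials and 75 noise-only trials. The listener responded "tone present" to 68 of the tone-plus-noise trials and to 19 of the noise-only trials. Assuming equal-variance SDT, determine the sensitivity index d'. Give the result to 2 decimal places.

H = 68/120 = 0.5667
FA = 19/75 = 0.2533
z(H) = z(0.5667) = 0.1680
z(FA) = z(0.2533) = -0.6641
d' = z(H) − z(FA) = 0.1680 − (-0.6641) = 0.8321

d' = 0.83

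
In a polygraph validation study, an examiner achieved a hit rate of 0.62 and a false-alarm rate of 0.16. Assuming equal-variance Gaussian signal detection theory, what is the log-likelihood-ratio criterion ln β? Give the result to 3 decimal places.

ln β = 0.448

z(0.62) = 0.3055, z(0.16) = -0.9945
ln β = −½·[z(H)² − z(FA)²] = −0.5 × (0.0933 − 0.9890) = 0.44785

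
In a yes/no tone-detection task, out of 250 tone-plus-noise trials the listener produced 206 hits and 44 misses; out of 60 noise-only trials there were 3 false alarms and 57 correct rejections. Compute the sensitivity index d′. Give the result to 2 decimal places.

H = 206/250 = 0.8240
FA = 3/60 = 0.0500
z(H) = z(0.8240) = 0.931
z(FA) = z(0.0500) = -1.645
d' = z(H) − z(FA) = 0.931 − (-1.645) = 2.576

d′ = 2.58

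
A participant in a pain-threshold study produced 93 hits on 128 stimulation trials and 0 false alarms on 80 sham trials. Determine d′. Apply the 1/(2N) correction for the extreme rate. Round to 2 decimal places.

The false-alarm rate is 0/80 = 0, so apply the 1/(2N) correction: FA → 1/(2·80) = 0.00625.
z(H) = z(0.72656) = 0.602
z(FA) = z(0.00625) = -2.498
d' = 0.602 − (-2.498) = 3.100

d′ = 3.10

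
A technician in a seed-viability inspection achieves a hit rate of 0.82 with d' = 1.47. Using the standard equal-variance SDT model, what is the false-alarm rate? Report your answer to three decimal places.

false-alarm rate = 0.290

z(hit rate) = z(0.82) = 0.9154
z(FA) = z(H) − d' = 0.9154 − 1.47 = -0.5546
false-alarm rate = Φ(-0.5546) = 0.2896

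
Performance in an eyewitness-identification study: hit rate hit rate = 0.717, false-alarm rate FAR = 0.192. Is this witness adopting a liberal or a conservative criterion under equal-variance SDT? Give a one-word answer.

conservative

z(H) = 0.574, z(FA) = -0.871
c = −½·(z(H) + z(FA)) = 0.1485
c > 0 → conservative criterion (biased toward responding “no”).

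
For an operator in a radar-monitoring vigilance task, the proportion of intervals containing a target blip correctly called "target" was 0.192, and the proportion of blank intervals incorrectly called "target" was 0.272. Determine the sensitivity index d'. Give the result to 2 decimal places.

d' = -0.26

Φ⁻¹(H) = Φ⁻¹(0.192) = -0.8705
Φ⁻¹(FA) = Φ⁻¹(0.272) = -0.6068
d' = z(H) − z(FA) = -0.8705 − (-0.6068) = -0.2637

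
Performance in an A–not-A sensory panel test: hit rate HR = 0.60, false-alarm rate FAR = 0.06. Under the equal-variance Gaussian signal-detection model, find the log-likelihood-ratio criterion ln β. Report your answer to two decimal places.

ln β = 1.18

z(H) = z(0.60) = 0.253
z(FA) = z(0.06) = -1.555
ln β = −½·[z(H)² − z(FA)²] = −0.5 × (0.064 − 2.418) = 1.177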